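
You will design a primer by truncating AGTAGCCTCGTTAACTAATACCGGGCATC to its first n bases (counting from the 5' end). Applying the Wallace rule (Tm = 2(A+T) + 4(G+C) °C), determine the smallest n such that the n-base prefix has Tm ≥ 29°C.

n = 10

First 9 bases: AGTAGCCTC → Tm = 28°C (< 29°C)
First 10 bases: AGTAGCCTCG → Tm = 32°C (≥ 29°C)
Each additional base adds 2°C (A/T) or 4°C (G/C), so Tm is non-decreasing in n; n = 10 is the first length to reach 29°C.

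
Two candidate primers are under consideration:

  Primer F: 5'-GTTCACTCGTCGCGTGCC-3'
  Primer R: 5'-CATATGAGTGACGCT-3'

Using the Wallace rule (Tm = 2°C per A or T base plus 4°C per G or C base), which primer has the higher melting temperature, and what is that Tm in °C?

Primer F, 60°C

Primer F: A+T=6, G+C=12 → Tm = 2(6)+4(12) = 60°C
Primer R: A+T=8, G+C=7 → Tm = 2(8)+4(7) = 44°C
60°C vs 44°C → primer F is higher.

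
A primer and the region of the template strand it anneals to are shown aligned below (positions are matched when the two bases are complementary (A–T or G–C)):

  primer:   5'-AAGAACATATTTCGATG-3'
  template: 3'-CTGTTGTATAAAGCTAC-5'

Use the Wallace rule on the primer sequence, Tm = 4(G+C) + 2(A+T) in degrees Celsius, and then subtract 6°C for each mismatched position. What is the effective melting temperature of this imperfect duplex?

32°C

Primer base counts: A=7, T=5, G=3, C=2 → A+T=12, G+C=5
Perfect-match Tm = 2(12) + 4(5) = 24 + 20 = 44°C
Mismatches (positions where the bases are not complementary): 2 (at positions 1, 3)
Effective Tm = 44 − 2×6 = 44 − 12 = 32°C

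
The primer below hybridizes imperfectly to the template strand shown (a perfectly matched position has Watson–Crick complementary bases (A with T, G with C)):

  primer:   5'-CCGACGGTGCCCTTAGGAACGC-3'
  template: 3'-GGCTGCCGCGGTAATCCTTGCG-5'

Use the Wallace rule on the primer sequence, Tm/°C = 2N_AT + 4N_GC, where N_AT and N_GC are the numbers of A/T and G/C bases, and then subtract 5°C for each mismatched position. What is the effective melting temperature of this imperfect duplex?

Primer base counts: A=4, T=3, G=7, C=8 → A+T=7, G+C=15
Perfect-match Tm = 2(7) + 4(15) = 14 + 60 = 74°C
Mismatches (positions where the bases are not complementary): 2 (at positions 8, 12)
Effective Tm = 74 − 2×5 = 74 − 10 = 64°C

64°C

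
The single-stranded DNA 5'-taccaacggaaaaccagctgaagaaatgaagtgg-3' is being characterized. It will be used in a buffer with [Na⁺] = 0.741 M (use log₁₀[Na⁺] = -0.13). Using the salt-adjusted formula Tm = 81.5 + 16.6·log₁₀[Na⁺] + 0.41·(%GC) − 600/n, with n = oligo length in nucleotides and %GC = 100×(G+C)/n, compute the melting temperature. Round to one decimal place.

79.8°C

Length n = 34. Base counts: G=9, T=4, A=15, C=6
G+C = 15, so %GC = 15/34 × 100 = 44.118%
Salt term: 16.6 × (-0.13) = -2.158
GC term: 0.41 × 44.118 = 18.088; length term: −600/34 = −17.647
Tm = 81.5 + (-2.158) + 18.088 − 17.647 = 79.783 → 79.8°C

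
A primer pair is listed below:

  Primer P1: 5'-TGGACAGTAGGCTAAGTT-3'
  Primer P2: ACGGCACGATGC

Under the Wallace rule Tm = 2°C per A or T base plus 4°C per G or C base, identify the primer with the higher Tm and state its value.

Primer P1: A+T=10, G+C=8 → Tm = 2(10)+4(8) = 52°C
Primer P2: A+T=4, G+C=8 → Tm = 2(4)+4(8) = 40°C
52°C vs 40°C → primer P1 is higher.

Primer P1, 52°C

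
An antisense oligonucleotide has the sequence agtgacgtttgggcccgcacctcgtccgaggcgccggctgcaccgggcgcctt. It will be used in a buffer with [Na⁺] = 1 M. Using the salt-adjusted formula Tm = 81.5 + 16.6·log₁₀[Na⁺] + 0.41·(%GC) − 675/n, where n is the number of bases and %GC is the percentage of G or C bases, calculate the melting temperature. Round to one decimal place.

98.9°C

Length n = 53. Counting bases: A=5, T=9, G=19, C=20
G+C = 39, so %GC = 39/53 × 100 = 73.585%
Salt term: 16.6 × (0) = 0
GC term: 0.41 × 73.585 = 30.17; length term: −675/53 = −12.736
Tm = 81.5 + (0) + 30.17 − 12.736 = 98.934 → 98.9°C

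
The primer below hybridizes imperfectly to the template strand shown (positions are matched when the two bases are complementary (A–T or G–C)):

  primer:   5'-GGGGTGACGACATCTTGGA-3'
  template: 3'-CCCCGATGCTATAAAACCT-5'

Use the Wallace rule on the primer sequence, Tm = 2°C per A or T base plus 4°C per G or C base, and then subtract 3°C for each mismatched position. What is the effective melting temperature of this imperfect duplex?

48°C

Primer base counts: A=4, T=4, G=8, C=3 → A+T=8, G+C=11
Perfect-match Tm = 2(8) + 4(11) = 16 + 44 = 60°C
Mismatches (positions where the bases are not complementary): 4 (at positions 5, 6, 11, 14)
Effective Tm = 60 − 4×3 = 60 − 12 = 48°C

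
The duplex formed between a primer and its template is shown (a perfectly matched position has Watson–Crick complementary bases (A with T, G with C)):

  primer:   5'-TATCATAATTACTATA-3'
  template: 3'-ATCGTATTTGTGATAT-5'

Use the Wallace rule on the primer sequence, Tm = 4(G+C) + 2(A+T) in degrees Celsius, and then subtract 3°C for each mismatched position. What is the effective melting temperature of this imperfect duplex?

27°C

Primer base counts: A=7, T=7, G=0, C=2 → A+T=14, G+C=2
Perfect-match Tm = 2(14) + 4(2) = 28 + 8 = 36°C
Mismatches (positions where the bases are not complementary): 3 (at positions 3, 9, 10)
Effective Tm = 36 − 3×3 = 36 − 9 = 27°C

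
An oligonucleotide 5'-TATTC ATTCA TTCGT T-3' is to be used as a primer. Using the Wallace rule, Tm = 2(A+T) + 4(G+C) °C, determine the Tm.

Base counts: T=9, A=3, G=1, C=3
A+T = 12, G+C = 4
Tm = 2(12) + 4(4) = 24 + 16 = 40°C

40°C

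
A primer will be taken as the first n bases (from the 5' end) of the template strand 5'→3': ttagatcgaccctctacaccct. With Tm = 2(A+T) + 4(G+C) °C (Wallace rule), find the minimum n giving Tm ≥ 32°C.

First 10 bases: TTAGATCGAC → Tm = 28°C (< 32°C)
First 11 bases: TTAGATCGACC → Tm = 32°C (≥ 32°C)
Each additional base adds 2°C (A/T) or 4°C (G/C), so Tm is non-decreasing in n; n = 11 is the first length to reach 32°C.

n = 11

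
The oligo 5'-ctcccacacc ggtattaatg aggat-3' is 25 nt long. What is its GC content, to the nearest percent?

48%

Counting bases: G=5, T=6, A=7, C=7
G+C = 5 + 7 = 12 out of 25 bases
%GC = 12/25 × 100 = 48% ≈ 48%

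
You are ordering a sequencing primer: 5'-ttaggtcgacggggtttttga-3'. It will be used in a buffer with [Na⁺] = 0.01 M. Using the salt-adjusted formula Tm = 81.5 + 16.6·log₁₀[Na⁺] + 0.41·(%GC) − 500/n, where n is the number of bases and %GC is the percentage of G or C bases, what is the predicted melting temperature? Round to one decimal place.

44.0°C

Length n = 21. Counting bases: T=8, G=8, A=3, C=2
G+C = 10, so %GC = 10/21 × 100 = 47.619%
Salt term: 16.6 × (-2) = -33.2
GC term: 0.41 × 47.619 = 19.524; length term: −500/21 = −23.81
Tm = 81.5 + (-33.2) + 19.524 − 23.81 = 44.014 → 44.0°C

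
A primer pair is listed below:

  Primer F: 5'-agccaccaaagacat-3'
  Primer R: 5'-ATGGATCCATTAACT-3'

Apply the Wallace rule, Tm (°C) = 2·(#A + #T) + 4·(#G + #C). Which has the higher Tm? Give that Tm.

Primer F: A+T=8, G+C=7 → Tm = 2(8)+4(7) = 44°C
Primer R: A+T=10, G+C=5 → Tm = 2(10)+4(5) = 40°C
44°C vs 40°C → primer F is higher.

Primer F, 44°C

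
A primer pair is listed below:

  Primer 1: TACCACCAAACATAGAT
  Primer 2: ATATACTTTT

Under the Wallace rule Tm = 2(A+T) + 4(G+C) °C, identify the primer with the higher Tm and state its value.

Primer 1, 46°C

Primer 1: A+T=11, G+C=6 → Tm = 2(11)+4(6) = 46°C
Primer 2: A+T=9, G+C=1 → Tm = 2(9)+4(1) = 22°C
46°C vs 22°C → primer 1 is higher.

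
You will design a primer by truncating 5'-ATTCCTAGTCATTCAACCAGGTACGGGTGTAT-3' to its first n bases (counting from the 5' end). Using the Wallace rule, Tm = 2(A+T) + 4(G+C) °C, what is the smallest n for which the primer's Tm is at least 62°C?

n = 22

First 21 bases: ATTCCTAGTCATTCAACCAGG → Tm = 60°C (< 62°C)
First 22 bases: ATTCCTAGTCATTCAACCAGGT → Tm = 62°C (≥ 62°C)
Since every base adds ≥2°C, Tm only increases with n, so the threshold is first crossed at n = 22.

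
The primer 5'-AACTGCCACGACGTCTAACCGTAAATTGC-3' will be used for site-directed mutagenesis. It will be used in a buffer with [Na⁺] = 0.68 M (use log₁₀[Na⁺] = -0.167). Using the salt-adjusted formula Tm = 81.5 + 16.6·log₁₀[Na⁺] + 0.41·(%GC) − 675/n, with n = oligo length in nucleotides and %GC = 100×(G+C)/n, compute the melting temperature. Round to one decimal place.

Length n = 29. Base counts: G=5, T=6, A=9, C=9
G+C = 14, so %GC = 14/29 × 100 = 48.276%
Salt term: 16.6 × (-0.167) = -2.772
GC term: 0.41 × 48.276 = 19.793; length term: −675/29 = −23.276
Tm = 81.5 + (-2.772) + 19.793 − 23.276 = 75.245 → 75.2°C

75.2°C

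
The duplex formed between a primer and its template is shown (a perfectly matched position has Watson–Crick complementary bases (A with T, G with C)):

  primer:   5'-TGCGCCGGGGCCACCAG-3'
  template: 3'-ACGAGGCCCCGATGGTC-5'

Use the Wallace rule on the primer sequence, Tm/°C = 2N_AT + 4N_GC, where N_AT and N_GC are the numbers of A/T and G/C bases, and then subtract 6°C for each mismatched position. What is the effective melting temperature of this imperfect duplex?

50°C

Primer base counts: A=2, T=1, G=7, C=7 → A+T=3, G+C=14
Perfect-match Tm = 2(3) + 4(14) = 6 + 56 = 62°C
Mismatches (positions where the bases are not complementary): 2 (at positions 4, 12)
Effective Tm = 62 − 2×6 = 62 − 12 = 50°C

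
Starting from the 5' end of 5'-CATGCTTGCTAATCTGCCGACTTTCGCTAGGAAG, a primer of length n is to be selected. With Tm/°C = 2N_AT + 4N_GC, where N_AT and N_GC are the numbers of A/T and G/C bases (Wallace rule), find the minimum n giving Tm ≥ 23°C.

n = 8

First 7 bases: CATGCTT → Tm = 20°C (< 23°C)
First 8 bases: CATGCTTG → Tm = 24°C (≥ 23°C)
Since every base adds ≥2°C, Tm only increases with n, so the threshold is first crossed at n = 8.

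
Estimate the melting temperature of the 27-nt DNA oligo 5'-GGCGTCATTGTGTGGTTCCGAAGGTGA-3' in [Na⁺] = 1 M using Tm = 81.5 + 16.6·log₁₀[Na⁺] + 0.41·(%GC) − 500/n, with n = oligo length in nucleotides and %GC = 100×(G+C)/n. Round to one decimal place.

85.8°C

Length n = 27. Counting bases: G=11, T=8, A=4, C=4
G+C = 15, so %GC = 15/27 × 100 = 55.556%
Salt term: 16.6 × (0) = 0
GC term: 0.41 × 55.556 = 22.778; length term: −500/27 = −18.519
Tm = 81.5 + (0) + 22.778 − 18.519 = 85.759 → 85.8°C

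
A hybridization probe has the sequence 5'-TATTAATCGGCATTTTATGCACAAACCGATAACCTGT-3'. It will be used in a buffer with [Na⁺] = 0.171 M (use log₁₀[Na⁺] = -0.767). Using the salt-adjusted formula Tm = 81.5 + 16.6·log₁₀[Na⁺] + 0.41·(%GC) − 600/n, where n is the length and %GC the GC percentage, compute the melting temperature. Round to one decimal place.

Length n = 37. Base counts: A=12, C=8, G=5, T=12
G+C = 13, so %GC = 13/37 × 100 = 35.135%
Salt term: 16.6 × (-0.767) = -12.732
GC term: 0.41 × 35.135 = 14.405; length term: −600/37 = −16.216
Tm = 81.5 + (-12.732) + 14.405 − 16.216 = 66.957 → 67.0°C

67.0°C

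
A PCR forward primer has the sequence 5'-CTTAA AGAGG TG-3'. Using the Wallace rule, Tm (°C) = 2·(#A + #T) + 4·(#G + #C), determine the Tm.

34°C

G=4, A=4, T=3, C=1
A+T = 7, G+C = 5
Tm = 2(7) + 4(5) = 14 + 20 = 34°C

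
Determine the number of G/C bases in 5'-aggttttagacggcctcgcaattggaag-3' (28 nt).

Scanning the sequence gives G=9, T=7, C=5, A=7.
Total G or C: 9 + 5 = 14

14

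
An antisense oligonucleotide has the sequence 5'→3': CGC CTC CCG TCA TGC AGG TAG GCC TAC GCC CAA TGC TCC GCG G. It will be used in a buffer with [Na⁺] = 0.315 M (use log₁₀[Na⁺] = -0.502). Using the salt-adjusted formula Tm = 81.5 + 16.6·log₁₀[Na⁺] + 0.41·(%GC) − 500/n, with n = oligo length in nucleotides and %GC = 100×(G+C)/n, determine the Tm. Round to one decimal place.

90.1°C

Length n = 43. Base counts: T=7, A=6, G=12, C=18
G+C = 30, so %GC = 30/43 × 100 = 69.767%
Salt term: 16.6 × (-0.502) = -8.333
GC term: 0.41 × 69.767 = 28.604; length term: −500/43 = −11.628
Tm = 81.5 + (-8.333) + 28.604 − 11.628 = 90.143 → 90.1°C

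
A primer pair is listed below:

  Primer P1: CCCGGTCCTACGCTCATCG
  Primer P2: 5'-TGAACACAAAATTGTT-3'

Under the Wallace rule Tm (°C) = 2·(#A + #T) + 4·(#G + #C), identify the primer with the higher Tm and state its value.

Primer P1, 64°C

Primer P1: A+T=6, G+C=13 → Tm = 2(6)+4(13) = 64°C
Primer P2: A+T=12, G+C=4 → Tm = 2(12)+4(4) = 40°C
64°C vs 40°C → primer P1 is higher.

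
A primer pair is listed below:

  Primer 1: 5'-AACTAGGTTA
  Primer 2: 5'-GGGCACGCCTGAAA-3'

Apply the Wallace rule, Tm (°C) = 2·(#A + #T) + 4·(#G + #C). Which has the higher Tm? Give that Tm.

Primer 2, 46°C

Primer 1: A+T=7, G+C=3 → Tm = 2(7)+4(3) = 26°C
Primer 2: A+T=5, G+C=9 → Tm = 2(5)+4(9) = 46°C
26°C vs 46°C → primer 2 is higher.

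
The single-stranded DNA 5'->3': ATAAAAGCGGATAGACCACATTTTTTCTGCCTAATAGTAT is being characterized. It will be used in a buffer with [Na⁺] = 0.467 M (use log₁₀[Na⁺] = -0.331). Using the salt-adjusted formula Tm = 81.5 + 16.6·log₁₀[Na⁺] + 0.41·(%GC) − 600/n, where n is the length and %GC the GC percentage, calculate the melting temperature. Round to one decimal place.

Length n = 40. Base counts: C=7, T=13, G=6, A=14
G+C = 13, so %GC = 13/40 × 100 = 32.5%
Salt term: 16.6 × (-0.331) = -5.495
GC term: 0.41 × 32.5 = 13.325; length term: −600/40 = −15
Tm = 81.5 + (-5.495) + 13.325 − 15 = 74.33 → 74.3°C

74.3°C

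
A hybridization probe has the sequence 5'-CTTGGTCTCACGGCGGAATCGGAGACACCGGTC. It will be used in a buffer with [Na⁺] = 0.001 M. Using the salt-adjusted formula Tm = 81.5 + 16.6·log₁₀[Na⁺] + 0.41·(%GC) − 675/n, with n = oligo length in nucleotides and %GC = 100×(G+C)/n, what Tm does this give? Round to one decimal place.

Length n = 33. Base counts: G=11, T=6, C=10, A=6
G+C = 21, so %GC = 21/33 × 100 = 63.636%
Salt term: 16.6 × (-3) = -49.8
GC term: 0.41 × 63.636 = 26.091; length term: −675/33 = −20.455
Tm = 81.5 + (-49.8) + 26.091 − 20.455 = 37.336 → 37.3°C

37.3°C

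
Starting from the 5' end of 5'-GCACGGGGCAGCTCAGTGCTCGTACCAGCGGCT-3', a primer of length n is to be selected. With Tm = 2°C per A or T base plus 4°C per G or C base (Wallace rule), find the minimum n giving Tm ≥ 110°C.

n = 32

First 31 bases: GCACGGGGCAGCTCAGTGCTCGTACCAGCGG → Tm = 106°C (< 110°C)
First 32 bases: GCACGGGGCAGCTCAGTGCTCGTACCAGCGGC → Tm = 110°C (≥ 110°C)
Since every base adds ≥2°C, Tm only increases with n, so the threshold is first crossed at n = 32.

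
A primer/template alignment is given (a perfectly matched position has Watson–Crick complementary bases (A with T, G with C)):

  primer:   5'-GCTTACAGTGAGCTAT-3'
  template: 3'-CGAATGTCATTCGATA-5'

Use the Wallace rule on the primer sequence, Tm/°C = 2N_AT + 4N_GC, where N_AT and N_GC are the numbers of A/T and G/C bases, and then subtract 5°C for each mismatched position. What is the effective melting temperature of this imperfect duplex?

Primer base counts: A=4, T=5, G=4, C=3 → A+T=9, G+C=7
Perfect-match Tm = 2(9) + 4(7) = 18 + 28 = 46°C
Mismatches (positions where the bases are not complementary): 1 (at position 10)
Effective Tm = 46 − 1×5 = 46 − 5 = 41°C

41°C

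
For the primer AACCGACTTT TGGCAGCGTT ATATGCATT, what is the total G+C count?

12

Scanning the sequence gives A=7, C=6, T=10, G=6.
Total G or C: 6 + 6 = 12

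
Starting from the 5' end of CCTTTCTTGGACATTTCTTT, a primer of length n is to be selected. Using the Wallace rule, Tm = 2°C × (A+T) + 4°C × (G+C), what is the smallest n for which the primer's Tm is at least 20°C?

n = 7

First 6 bases: CCTTTC → Tm = 18°C (< 20°C)
First 7 bases: CCTTTCT → Tm = 20°C (≥ 20°C)
Since every base adds ≥2°C, Tm only increases with n, so the threshold is first crossed at n = 7.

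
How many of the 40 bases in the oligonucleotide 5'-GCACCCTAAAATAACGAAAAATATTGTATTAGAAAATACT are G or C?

G=4, T=10, A=20, C=6
G+C = 4 + 6 = 10

10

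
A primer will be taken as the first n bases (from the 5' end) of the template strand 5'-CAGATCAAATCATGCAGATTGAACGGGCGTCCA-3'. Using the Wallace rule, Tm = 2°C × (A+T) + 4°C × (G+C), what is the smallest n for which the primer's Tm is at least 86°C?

n = 29

First 28 bases: CAGATCAAATCATGCAGATTGAACGGGC → Tm = 82°C (< 86°C)
First 29 bases: CAGATCAAATCATGCAGATTGAACGGGCG → Tm = 86°C (≥ 86°C)
Each additional base adds 2°C (A/T) or 4°C (G/C), so Tm is non-decreasing in n; n = 29 is the first length to reach 86°C.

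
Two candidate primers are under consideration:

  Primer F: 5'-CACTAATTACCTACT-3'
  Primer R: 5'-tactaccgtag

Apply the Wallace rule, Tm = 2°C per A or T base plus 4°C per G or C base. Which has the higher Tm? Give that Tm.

Primer F: A+T=10, G+C=5 → Tm = 2(10)+4(5) = 40°C
Primer R: A+T=6, G+C=5 → Tm = 2(6)+4(5) = 32°C
40°C vs 32°C → primer F is higher.

Primer F, 40°C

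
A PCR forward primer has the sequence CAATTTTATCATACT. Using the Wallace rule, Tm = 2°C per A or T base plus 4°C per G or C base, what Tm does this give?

36°C

Scanning the sequence gives C=3, G=0, A=5, T=7.
So N_AT = 12 and N_GC = 3.
Tm = 2(12) + 4(3) = 24 + 12 = 36°C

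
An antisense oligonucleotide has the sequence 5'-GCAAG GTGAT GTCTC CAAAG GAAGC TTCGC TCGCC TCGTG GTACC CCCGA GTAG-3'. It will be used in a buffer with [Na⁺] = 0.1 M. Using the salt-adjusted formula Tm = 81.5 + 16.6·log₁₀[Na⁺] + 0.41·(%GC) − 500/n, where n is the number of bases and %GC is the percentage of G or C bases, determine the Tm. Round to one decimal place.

79.9°C

Length n = 54. Counting bases: G=16, T=11, A=11, C=16
G+C = 32, so %GC = 32/54 × 100 = 59.259%
Salt term: 16.6 × (-1) = -16.6
GC term: 0.41 × 59.259 = 24.296; length term: −500/54 = −9.259
Tm = 81.5 + (-16.6) + 24.296 − 9.259 = 79.937 → 79.9°C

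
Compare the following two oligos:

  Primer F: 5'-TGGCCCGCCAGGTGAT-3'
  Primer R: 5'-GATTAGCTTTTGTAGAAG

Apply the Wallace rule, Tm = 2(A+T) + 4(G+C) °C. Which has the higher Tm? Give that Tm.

Primer F: A+T=5, G+C=11 → Tm = 2(5)+4(11) = 54°C
Primer R: A+T=12, G+C=6 → Tm = 2(12)+4(6) = 48°C
54°C vs 48°C → primer F is higher.

Primer F, 54°C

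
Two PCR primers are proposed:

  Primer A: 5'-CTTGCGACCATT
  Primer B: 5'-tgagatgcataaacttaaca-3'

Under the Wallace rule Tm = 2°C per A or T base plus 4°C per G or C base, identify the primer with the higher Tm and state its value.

Primer A: A+T=6, G+C=6 → Tm = 2(6)+4(6) = 36°C
Primer B: A+T=14, G+C=6 → Tm = 2(14)+4(6) = 52°C
36°C vs 52°C → primer B is higher.

Primer B, 52°C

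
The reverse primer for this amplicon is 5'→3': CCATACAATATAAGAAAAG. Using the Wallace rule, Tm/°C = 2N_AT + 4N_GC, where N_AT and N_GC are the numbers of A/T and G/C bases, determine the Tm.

Base counts: T=3, G=2, A=11, C=3
A+T = 14, G+C = 5
Tm = 2(14) + 4(5) = 28 + 20 = 48°C

48°C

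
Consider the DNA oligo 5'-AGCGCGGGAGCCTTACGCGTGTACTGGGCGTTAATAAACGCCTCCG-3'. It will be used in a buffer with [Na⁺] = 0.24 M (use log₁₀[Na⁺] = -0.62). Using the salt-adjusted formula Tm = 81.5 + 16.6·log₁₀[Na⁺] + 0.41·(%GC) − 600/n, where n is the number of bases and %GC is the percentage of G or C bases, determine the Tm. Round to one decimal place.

Length n = 46. Counting bases: C=13, A=9, T=9, G=15
G+C = 28, so %GC = 28/46 × 100 = 60.87%
Salt term: 16.6 × (-0.62) = -10.292
GC term: 0.41 × 60.87 = 24.957; length term: −600/46 = −13.043
Tm = 81.5 + (-10.292) + 24.957 − 13.043 = 83.122 → 83.1°C

83.1°C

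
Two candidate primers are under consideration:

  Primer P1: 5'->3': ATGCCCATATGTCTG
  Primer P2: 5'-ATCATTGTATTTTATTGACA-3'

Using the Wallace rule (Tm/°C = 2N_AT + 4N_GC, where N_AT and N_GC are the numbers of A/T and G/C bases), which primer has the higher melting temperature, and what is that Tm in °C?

Primer P2, 48°C

Primer P1: A+T=8, G+C=7 → Tm = 2(8)+4(7) = 44°C
Primer P2: A+T=16, G+C=4 → Tm = 2(16)+4(4) = 48°C
44°C vs 48°C → primer P2 is higher.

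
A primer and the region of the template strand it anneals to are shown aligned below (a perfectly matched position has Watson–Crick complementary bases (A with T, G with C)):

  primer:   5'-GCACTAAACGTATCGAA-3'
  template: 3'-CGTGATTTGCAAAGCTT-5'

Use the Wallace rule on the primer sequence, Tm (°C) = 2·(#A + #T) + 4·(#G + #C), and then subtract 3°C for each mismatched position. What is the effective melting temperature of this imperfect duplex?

45°C

Primer base counts: A=7, T=3, G=3, C=4 → A+T=10, G+C=7
Perfect-match Tm = 2(10) + 4(7) = 20 + 28 = 48°C
Mismatches (positions where the bases are not complementary): 1 (at position 12)
Effective Tm = 48 − 1×3 = 48 − 3 = 45°C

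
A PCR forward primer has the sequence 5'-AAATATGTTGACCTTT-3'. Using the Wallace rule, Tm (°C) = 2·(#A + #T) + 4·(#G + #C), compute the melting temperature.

T=7, A=5, C=2, G=2
A+T = 12, G+C = 4
Tm = 4·4 + 2·12 = 16 + 24 = 40°C

40°C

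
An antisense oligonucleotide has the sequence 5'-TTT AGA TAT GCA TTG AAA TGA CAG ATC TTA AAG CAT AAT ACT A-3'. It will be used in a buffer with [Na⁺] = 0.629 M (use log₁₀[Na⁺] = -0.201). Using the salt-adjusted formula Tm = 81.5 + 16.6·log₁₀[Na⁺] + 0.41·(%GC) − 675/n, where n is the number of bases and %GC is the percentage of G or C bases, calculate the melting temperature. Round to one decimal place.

Length n = 43. Base counts: C=5, G=6, A=18, T=14
G+C = 11, so %GC = 11/43 × 100 = 25.581%
Salt term: 16.6 × (-0.201) = -3.337
GC term: 0.41 × 25.581 = 10.488; length term: −675/43 = −15.698
Tm = 81.5 + (-3.337) + 10.488 − 15.698 = 72.953 → 73.0°C

73.0°C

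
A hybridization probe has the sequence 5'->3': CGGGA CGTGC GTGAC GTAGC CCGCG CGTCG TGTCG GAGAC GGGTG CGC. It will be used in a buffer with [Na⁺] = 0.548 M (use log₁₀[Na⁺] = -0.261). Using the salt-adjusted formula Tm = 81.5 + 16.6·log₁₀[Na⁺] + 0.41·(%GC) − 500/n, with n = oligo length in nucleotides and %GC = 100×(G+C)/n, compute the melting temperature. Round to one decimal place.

Length n = 48. Base counts: G=22, A=5, T=7, C=14
G+C = 36, so %GC = 36/48 × 100 = 75%
Salt term: 16.6 × (-0.261) = -4.333
GC term: 0.41 × 75 = 30.75; length term: −500/48 = −10.417
Tm = 81.5 + (-4.333) + 30.75 − 10.417 = 97.5 → 97.5°C

97.5°C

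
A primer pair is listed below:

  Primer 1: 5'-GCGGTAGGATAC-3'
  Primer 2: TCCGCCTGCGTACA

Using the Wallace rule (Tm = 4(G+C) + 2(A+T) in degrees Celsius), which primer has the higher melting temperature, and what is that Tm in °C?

Primer 2, 46°C

Primer 1: A+T=5, G+C=7 → Tm = 2(5)+4(7) = 38°C
Primer 2: A+T=5, G+C=9 → Tm = 2(5)+4(9) = 46°C
38°C vs 46°C → primer 2 is higher.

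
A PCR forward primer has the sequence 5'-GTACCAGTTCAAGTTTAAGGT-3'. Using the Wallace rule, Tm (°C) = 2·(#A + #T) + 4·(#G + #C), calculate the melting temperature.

58°C

Counting bases: T=7, G=5, C=3, A=6
A+T = 13, G+C = 8
Tm = 2×13 + 4×8 = 58°C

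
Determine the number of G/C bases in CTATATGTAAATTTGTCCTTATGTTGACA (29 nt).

8

Scanning the sequence gives A=8, T=13, C=4, G=4.
G+C = 4 + 4 = 8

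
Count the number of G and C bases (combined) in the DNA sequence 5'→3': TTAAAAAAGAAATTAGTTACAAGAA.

4

Base counts: A=15, C=1, T=6, G=3
G+C = 3 + 1 = 4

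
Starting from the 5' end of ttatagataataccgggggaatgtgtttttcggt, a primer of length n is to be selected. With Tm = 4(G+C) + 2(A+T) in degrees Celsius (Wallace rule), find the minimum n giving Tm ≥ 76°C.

First 27 bases: TTATAGATAATACCGGGGGAATGTGTT → Tm = 74°C (< 76°C)
First 28 bases: TTATAGATAATACCGGGGGAATGTGTTT → Tm = 76°C (≥ 76°C)
Since every base adds ≥2°C, Tm only increases with n, so the threshold is first crossed at n = 28.

n = 28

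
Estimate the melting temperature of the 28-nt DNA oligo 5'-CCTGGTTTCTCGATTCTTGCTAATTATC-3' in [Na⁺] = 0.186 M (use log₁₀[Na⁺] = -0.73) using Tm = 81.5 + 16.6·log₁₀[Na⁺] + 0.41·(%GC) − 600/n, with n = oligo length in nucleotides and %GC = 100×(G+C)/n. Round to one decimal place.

64.1°C

Length n = 28. Base counts: C=7, G=4, T=13, A=4
G+C = 11, so %GC = 11/28 × 100 = 39.286%
Salt term: 16.6 × (-0.73) = -12.118
GC term: 0.41 × 39.286 = 16.107; length term: −600/28 = −21.429
Tm = 81.5 + (-12.118) + 16.107 − 21.429 = 64.06 → 64.1°C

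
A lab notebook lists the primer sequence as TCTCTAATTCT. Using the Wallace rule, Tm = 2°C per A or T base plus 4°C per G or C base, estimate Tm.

Base counts: G=0, A=2, T=6, C=3
A+T = 8, G+C = 3
Tm = 4·3 + 2·8 = 12 + 16 = 28°C

28°C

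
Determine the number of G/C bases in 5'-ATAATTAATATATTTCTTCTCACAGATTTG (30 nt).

Counting bases: A=10, T=14, G=2, C=4
G+C = 2 + 4 = 6

6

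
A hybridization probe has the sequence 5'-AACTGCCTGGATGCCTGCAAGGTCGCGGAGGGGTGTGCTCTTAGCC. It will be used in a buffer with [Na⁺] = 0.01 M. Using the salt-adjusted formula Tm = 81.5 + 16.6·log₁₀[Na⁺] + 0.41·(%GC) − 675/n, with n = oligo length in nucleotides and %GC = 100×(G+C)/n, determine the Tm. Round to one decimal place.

Length n = 46. C=12, A=7, G=17, T=10
G+C = 29, so %GC = 29/46 × 100 = 63.043%
Salt term: 16.6 × (-2) = -33.2
GC term: 0.41 × 63.043 = 25.848; length term: −675/46 = −14.674
Tm = 81.5 + (-33.2) + 25.848 − 14.674 = 59.474 → 59.5°C

59.5°C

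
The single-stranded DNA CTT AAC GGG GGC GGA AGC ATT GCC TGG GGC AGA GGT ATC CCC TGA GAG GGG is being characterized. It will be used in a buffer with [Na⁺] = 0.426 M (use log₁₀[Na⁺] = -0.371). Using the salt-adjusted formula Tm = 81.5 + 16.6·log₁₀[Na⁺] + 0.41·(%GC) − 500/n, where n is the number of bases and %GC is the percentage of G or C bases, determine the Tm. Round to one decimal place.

Length n = 51. Counting bases: C=11, G=22, T=8, A=10
G+C = 33, so %GC = 33/51 × 100 = 64.706%
Salt term: 16.6 × (-0.371) = -6.159
GC term: 0.41 × 64.706 = 26.529; length term: −500/51 = −9.804
Tm = 81.5 + (-6.159) + 26.529 − 9.804 = 92.066 → 92.1°C

92.1°C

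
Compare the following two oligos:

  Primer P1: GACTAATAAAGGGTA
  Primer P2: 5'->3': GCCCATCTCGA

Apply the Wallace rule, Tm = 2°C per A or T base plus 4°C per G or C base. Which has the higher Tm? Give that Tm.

Primer P1, 40°C

Primer P1: A+T=10, G+C=5 → Tm = 2(10)+4(5) = 40°C
Primer P2: A+T=4, G+C=7 → Tm = 2(4)+4(7) = 36°C
40°C vs 36°C → primer P1 is higher.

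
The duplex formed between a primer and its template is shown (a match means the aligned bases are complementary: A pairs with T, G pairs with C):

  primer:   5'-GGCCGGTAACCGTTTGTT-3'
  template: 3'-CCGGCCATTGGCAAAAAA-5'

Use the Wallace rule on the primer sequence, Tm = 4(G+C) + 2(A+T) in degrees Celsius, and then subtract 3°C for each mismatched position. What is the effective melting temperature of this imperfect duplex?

53°C

Primer base counts: A=2, T=6, G=6, C=4 → A+T=8, G+C=10
Perfect-match Tm = 2(8) + 4(10) = 16 + 40 = 56°C
Mismatches (positions where the bases are not complementary): 1 (at position 16)
Effective Tm = 56 − 1×3 = 56 − 3 = 53°C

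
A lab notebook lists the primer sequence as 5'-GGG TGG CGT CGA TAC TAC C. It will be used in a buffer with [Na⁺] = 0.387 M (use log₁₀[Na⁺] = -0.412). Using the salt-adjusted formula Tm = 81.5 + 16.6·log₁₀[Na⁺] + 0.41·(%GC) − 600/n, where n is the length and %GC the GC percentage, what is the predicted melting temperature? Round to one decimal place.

Length n = 19. Scanning the sequence gives A=3, T=4, C=5, G=7.
G+C = 12, so %GC = 12/19 × 100 = 63.158%
Salt term: 16.6 × (-0.412) = -6.839
GC term: 0.41 × 63.158 = 25.895; length term: −600/19 = −31.579
Tm = 81.5 + (-6.839) + 25.895 − 31.579 = 68.977 → 69.0°C

69.0°C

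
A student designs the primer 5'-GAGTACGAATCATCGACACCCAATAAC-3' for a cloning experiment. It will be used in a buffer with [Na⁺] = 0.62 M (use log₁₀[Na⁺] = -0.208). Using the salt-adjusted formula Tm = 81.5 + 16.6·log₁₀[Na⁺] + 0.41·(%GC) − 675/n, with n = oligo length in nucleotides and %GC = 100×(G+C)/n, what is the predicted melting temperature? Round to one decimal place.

Length n = 27. Scanning the sequence gives G=4, T=4, C=8, A=11.
G+C = 12, so %GC = 12/27 × 100 = 44.444%
Salt term: 16.6 × (-0.208) = -3.453
GC term: 0.41 × 44.444 = 18.222; length term: −675/27 = −25
Tm = 81.5 + (-3.453) + 18.222 − 25 = 71.269 → 71.3°C

71.3°C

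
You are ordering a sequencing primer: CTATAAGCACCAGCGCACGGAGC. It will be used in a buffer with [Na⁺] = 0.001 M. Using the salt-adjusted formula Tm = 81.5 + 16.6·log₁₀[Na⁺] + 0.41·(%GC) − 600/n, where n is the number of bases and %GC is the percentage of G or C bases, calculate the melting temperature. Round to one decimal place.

30.6°C

Length n = 23. Scanning the sequence gives A=7, T=2, G=6, C=8.
G+C = 14, so %GC = 14/23 × 100 = 60.87%
Salt term: 16.6 × (-3) = -49.8
GC term: 0.41 × 60.87 = 24.957; length term: −600/23 = −26.087
Tm = 81.5 + (-49.8) + 24.957 − 26.087 = 30.57 → 30.6°C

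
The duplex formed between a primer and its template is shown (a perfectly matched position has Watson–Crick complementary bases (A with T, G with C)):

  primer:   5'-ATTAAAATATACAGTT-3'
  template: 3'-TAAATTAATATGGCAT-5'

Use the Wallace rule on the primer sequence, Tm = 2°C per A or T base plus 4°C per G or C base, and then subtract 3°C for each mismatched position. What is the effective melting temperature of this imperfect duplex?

Primer base counts: A=8, T=6, G=1, C=1 → A+T=14, G+C=2
Perfect-match Tm = 2(14) + 4(2) = 28 + 8 = 36°C
Mismatches (positions where the bases are not complementary): 4 (at positions 4, 7, 13, 16)
Effective Tm = 36 − 4×3 = 36 − 12 = 24°C

24°C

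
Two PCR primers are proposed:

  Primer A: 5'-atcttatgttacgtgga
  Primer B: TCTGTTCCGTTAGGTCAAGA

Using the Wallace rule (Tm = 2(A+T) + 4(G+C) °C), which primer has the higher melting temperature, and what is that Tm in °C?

Primer B, 58°C

Primer A: A+T=11, G+C=6 → Tm = 2(11)+4(6) = 46°C
Primer B: A+T=11, G+C=9 → Tm = 2(11)+4(9) = 58°C
46°C vs 58°C → primer B is higher.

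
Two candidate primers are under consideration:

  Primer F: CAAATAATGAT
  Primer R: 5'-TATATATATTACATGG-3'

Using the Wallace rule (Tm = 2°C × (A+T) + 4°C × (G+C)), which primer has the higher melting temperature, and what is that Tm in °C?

Primer R, 38°C

Primer F: A+T=9, G+C=2 → Tm = 2(9)+4(2) = 26°C
Primer R: A+T=13, G+C=3 → Tm = 2(13)+4(3) = 38°C
26°C vs 38°C → primer R is higher.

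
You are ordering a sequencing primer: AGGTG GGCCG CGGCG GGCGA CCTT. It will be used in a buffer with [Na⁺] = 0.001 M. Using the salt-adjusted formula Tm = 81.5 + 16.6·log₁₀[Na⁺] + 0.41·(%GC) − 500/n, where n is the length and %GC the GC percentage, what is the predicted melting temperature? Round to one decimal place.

43.3°C

Length n = 24. G=12, T=3, C=7, A=2
G+C = 19, so %GC = 19/24 × 100 = 79.167%
Salt term: 16.6 × (-3) = -49.8
GC term: 0.41 × 79.167 = 32.458; length term: −500/24 = −20.833
Tm = 81.5 + (-49.8) + 32.458 − 20.833 = 43.325 → 43.3°C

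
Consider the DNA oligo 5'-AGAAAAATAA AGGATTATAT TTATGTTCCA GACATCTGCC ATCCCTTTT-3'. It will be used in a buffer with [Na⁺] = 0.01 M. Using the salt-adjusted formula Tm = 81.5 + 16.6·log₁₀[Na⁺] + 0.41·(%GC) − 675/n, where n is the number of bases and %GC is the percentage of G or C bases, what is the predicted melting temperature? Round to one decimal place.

Length n = 49. A=17, G=6, T=17, C=9
G+C = 15, so %GC = 15/49 × 100 = 30.612%
Salt term: 16.6 × (-2) = -33.2
GC term: 0.41 × 30.612 = 12.551; length term: −675/49 = −13.776
Tm = 81.5 + (-33.2) + 12.551 − 13.776 = 47.075 → 47.1°C

47.1°C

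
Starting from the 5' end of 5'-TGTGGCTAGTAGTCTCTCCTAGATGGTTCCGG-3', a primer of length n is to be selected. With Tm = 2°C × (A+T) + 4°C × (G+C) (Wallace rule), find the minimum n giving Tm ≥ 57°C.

n = 19

First 18 bases: TGTGGCTAGTAGTCTCTC → Tm = 54°C (< 57°C)
First 19 bases: TGTGGCTAGTAGTCTCTCC → Tm = 58°C (≥ 57°C)
Each additional base adds 2°C (A/T) or 4°C (G/C), so Tm is non-decreasing in n; n = 19 is the first length to reach 57°C.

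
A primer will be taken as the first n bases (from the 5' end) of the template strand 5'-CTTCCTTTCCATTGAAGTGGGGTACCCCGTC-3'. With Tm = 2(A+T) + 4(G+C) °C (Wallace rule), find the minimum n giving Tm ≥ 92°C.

n = 30

First 29 bases: CTTCCTTTCCATTGAAGTGGGGTACCCCG → Tm = 90°C (< 92°C)
First 30 bases: CTTCCTTTCCATTGAAGTGGGGTACCCCGT → Tm = 92°C (≥ 92°C)
Each additional base adds 2°C (A/T) or 4°C (G/C), so Tm is non-decreasing in n; n = 30 is the first length to reach 92°C.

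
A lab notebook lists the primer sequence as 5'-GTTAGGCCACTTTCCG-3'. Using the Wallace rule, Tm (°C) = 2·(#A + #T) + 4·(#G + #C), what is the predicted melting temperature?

50°C

Base counts: A=2, T=5, G=4, C=5
AT pairs contribute 7, GC pairs contribute 9.
Tm = 2(7) + 4(9) = 14 + 36 = 50°C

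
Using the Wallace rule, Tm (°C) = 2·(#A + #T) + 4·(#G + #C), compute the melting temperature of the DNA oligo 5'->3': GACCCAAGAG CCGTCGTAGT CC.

Base counts: G=6, T=3, C=8, A=5
AT pairs contribute 8, GC pairs contribute 14.
Tm = 2(8) + 4(14) = 16 + 56 = 72°C

72°C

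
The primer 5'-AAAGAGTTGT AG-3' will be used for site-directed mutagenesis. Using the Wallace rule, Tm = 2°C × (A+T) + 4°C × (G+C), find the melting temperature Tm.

32°C

Scanning the sequence gives A=5, C=0, T=3, G=4.
AT pairs contribute 8, GC pairs contribute 4.
Tm = 4·4 + 2·8 = 16 + 16 = 32°C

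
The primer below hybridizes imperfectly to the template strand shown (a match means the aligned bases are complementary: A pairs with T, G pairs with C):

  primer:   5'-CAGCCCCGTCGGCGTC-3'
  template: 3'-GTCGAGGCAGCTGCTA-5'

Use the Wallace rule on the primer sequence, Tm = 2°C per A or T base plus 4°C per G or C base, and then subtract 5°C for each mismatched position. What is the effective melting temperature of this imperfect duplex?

Primer base counts: A=1, T=2, G=5, C=8 → A+T=3, G+C=13
Perfect-match Tm = 2(3) + 4(13) = 6 + 52 = 58°C
Mismatches (positions where the bases are not complementary): 4 (at positions 5, 12, 15, 16)
Effective Tm = 58 − 4×5 = 58 − 20 = 38°C

38°C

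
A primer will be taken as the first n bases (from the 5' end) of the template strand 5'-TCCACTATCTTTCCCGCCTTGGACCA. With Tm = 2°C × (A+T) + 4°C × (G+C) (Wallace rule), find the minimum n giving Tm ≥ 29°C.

First 10 bases: TCCACTATCT → Tm = 28°C (< 29°C)
First 11 bases: TCCACTATCTT → Tm = 30°C (≥ 29°C)
Each additional base adds 2°C (A/T) or 4°C (G/C), so Tm is non-decreasing in n; n = 11 is the first length to reach 29°C.

n = 11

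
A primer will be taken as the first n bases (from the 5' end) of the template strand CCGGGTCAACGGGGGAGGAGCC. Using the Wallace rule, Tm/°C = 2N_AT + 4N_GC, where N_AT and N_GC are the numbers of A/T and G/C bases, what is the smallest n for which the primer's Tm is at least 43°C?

First 12 bases: CCGGGTCAACGG → Tm = 42°C (< 43°C)
First 13 bases: CCGGGTCAACGGG → Tm = 46°C (≥ 43°C)
Since every base adds ≥2°C, Tm only increases with n, so the threshold is first crossed at n = 13.

n = 13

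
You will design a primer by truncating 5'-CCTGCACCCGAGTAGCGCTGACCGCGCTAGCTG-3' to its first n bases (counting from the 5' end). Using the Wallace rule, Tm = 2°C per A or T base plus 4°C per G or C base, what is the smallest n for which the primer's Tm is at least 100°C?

First 29 bases: CCTGCACCCGAGTAGCGCTGACCGCGCTA → Tm = 98°C (< 100°C)
First 30 bases: CCTGCACCCGAGTAGCGCTGACCGCGCTAG → Tm = 102°C (≥ 100°C)
Each additional base adds 2°C (A/T) or 4°C (G/C), so Tm is non-decreasing in n; n = 30 is the first length to reach 100°C.

n = 30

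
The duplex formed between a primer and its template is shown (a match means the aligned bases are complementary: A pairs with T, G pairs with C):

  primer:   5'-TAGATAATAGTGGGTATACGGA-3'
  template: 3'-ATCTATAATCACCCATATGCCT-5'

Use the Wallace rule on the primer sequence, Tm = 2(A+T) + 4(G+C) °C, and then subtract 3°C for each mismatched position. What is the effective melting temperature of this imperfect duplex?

Primer base counts: A=8, T=6, G=7, C=1 → A+T=14, G+C=8
Perfect-match Tm = 2(14) + 4(8) = 28 + 32 = 60°C
Mismatches (positions where the bases are not complementary): 1 (at position 7)
Effective Tm = 60 − 1×3 = 60 − 3 = 57°C

57°C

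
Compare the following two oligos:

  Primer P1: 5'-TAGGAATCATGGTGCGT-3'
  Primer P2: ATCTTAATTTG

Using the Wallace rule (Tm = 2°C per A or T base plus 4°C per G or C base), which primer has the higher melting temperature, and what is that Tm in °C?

Primer P1: A+T=9, G+C=8 → Tm = 2(9)+4(8) = 50°C
Primer P2: A+T=9, G+C=2 → Tm = 2(9)+4(2) = 26°C
50°C vs 26°C → primer P1 is higher.

Primer P1, 50°C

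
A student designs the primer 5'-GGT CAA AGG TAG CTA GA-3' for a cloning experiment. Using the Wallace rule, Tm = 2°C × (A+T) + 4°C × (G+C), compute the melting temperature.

50°C

G=6, T=3, C=2, A=6
So N_AT = 9 and N_GC = 8.
Tm = 2×9 + 4×8 = 50°C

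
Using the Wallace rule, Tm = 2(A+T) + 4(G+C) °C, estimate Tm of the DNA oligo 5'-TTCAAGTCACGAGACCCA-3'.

54°C

Scanning the sequence gives A=6, G=3, C=6, T=3.
A+T = 9, G+C = 9
Tm = 2×9 + 4×9 = 54°C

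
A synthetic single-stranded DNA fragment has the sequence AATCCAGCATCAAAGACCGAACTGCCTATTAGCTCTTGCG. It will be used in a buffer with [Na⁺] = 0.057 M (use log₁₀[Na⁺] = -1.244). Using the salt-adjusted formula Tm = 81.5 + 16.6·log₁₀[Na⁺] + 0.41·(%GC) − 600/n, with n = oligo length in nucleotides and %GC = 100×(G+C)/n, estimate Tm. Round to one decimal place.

Length n = 40. Base counts: A=12, G=7, C=12, T=9
G+C = 19, so %GC = 19/40 × 100 = 47.5%
Salt term: 16.6 × (-1.244) = -20.65
GC term: 0.41 × 47.5 = 19.475; length term: −600/40 = −15
Tm = 81.5 + (-20.65) + 19.475 − 15 = 65.325 → 65.3°C

65.3°C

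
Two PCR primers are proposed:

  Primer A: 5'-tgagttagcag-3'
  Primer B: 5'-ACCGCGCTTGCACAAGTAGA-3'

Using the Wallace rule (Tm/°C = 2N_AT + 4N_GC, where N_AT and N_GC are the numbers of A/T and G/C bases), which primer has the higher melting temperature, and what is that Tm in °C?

Primer B, 62°C

Primer A: A+T=6, G+C=5 → Tm = 2(6)+4(5) = 32°C
Primer B: A+T=9, G+C=11 → Tm = 2(9)+4(11) = 62°C
32°C vs 62°C → primer B is higher.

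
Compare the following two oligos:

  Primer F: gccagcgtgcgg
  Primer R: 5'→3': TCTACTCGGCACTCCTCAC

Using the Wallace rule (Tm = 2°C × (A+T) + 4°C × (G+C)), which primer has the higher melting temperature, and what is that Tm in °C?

Primer F: A+T=2, G+C=10 → Tm = 2(2)+4(10) = 44°C
Primer R: A+T=8, G+C=11 → Tm = 2(8)+4(11) = 60°C
44°C vs 60°C → primer R is higher.

Primer R, 60°C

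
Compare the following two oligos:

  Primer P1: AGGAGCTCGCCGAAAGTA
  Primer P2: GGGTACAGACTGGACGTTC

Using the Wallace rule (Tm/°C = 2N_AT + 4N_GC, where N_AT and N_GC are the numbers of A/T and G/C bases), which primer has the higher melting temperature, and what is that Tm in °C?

Primer P2, 60°C

Primer P1: A+T=8, G+C=10 → Tm = 2(8)+4(10) = 56°C
Primer P2: A+T=8, G+C=11 → Tm = 2(8)+4(11) = 60°C
56°C vs 60°C → primer P2 is higher.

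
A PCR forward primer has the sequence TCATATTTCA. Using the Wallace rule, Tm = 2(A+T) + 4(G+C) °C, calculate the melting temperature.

Base counts: T=5, C=2, A=3, G=0
So N_AT = 8 and N_GC = 2.
Tm = 4·2 + 2·8 = 8 + 16 = 24°C

24°C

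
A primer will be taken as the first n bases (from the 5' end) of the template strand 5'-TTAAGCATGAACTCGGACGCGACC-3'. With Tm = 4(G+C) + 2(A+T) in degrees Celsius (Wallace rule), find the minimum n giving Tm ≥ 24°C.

n = 9

First 8 bases: TTAAGCAT → Tm = 20°C (< 24°C)
First 9 bases: TTAAGCATG → Tm = 24°C (≥ 24°C)
Each additional base adds 2°C (A/T) or 4°C (G/C), so Tm is non-decreasing in n; n = 9 is the first length to reach 24°C.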